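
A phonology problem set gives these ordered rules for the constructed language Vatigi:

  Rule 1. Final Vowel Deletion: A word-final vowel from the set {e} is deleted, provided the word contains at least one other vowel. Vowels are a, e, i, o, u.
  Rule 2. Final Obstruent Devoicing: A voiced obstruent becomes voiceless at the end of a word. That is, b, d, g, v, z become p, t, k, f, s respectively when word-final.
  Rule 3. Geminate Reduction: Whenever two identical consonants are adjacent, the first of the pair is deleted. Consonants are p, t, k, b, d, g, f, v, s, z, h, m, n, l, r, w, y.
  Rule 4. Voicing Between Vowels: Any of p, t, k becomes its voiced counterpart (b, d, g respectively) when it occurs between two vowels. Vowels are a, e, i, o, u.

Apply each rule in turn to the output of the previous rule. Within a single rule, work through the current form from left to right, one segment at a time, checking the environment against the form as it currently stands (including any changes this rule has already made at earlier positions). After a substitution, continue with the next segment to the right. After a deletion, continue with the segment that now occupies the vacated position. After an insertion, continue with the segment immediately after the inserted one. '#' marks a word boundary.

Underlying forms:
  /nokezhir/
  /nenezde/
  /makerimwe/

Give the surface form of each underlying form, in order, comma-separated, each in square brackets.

[nogezhir], [nenezt], [magerimw]

/nokezhir/:
  Rule 1 Final Vowel Deletion: no change — [nokezhir]
  Rule 2 Final Obstruent Devoicing: no change — [nokezhir]
  Rule 3 Geminate Reduction: no change — [nokezhir]
  Rule 4 Voicing Between Vowels: [nokezhir] → [nogezhir]
/nenezde/:
  Rule 1 Final Vowel Deletion: [nenezde] → [nenezd]
  Rule 2 Final Obstruent Devoicing: [nenezd] → [nenezt]
  Rule 3 Geminate Reduction: no change — [nenezt]
  Rule 4 Voicing Between Vowels: no change — [nenezt]
/makerimwe/:
  Rule 1 Final Vowel Deletion: [makerimwe] → [makerimw]
  Rule 2 Final Obstruent Devoicing: no change — [makerimw]
  Rule 3 Geminate Reduction: no change — [makerimw]
  Rule 4 Voicing Between Vowels: [makerimw] → [magerimw]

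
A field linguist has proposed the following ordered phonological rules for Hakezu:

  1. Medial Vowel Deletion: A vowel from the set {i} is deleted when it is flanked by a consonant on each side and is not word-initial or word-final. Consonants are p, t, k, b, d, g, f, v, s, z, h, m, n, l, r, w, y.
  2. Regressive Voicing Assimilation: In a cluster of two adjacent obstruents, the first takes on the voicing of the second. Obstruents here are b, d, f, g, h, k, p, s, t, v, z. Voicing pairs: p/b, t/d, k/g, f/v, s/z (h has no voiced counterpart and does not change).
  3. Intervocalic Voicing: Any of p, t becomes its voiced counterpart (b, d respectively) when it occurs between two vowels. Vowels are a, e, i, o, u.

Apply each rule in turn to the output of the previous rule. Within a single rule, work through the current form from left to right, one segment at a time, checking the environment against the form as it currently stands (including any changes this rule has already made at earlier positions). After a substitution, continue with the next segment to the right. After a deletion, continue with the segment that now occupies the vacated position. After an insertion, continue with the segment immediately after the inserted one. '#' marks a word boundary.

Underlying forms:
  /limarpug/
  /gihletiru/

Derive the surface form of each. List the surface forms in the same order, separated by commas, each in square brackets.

[lmarpug], [khletru]

/limarpug/:
  1 Medial Vowel Deletion: [limarpug] → [lmarpug]
  2 Regressive Voicing Assimilation: no change — [lmarpug]
  3 Intervocalic Voicing: no change — [lmarpug]
/gihletiru/:
  1 Medial Vowel Deletion: [gihletiru] → [ghletru]
  2 Regressive Voicing Assimilation: [ghletru] → [khletru]
  3 Intervocalic Voicing: no change — [khletru]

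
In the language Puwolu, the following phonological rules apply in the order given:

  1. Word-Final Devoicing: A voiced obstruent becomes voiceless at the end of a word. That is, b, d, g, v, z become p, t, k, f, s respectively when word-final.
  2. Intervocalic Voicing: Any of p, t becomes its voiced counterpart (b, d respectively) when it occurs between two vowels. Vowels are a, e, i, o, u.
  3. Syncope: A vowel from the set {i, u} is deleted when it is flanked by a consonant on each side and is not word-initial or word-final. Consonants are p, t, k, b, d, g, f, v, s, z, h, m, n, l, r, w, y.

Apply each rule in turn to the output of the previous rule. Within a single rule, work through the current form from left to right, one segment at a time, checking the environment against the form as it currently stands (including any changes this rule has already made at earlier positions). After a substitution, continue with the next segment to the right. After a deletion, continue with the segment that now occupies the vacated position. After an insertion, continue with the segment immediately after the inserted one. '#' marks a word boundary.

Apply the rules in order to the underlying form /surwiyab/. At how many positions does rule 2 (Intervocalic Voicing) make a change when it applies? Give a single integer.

1 Word-Final Devoicing: [surwiyab] → [surwiyap]
2 Intervocalic Voicing: no change — [surwiyap]
3 Syncope: [surwiyap] → [srwyap]
Rule 2 changed 0 position(s).

0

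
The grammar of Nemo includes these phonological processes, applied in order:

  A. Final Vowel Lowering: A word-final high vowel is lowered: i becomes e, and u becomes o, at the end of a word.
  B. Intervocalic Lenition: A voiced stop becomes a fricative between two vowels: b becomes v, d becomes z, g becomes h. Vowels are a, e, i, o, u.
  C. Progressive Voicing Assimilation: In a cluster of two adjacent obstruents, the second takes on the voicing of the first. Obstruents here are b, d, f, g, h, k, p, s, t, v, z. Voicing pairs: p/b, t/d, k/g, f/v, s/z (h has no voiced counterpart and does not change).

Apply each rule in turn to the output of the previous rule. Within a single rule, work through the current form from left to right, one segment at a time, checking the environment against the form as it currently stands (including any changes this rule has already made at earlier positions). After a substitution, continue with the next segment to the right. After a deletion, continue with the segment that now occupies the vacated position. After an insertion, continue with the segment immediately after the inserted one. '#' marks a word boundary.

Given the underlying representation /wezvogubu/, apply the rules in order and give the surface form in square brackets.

A Final Vowel Lowering: [wezvogubu] → [wezvogubo]
B Intervocalic Lenition: [wezvogubo] → [wezvohuvo]
C Progressive Voicing Assimilation: no change — [wezvohuvo]

[wezvohuvo]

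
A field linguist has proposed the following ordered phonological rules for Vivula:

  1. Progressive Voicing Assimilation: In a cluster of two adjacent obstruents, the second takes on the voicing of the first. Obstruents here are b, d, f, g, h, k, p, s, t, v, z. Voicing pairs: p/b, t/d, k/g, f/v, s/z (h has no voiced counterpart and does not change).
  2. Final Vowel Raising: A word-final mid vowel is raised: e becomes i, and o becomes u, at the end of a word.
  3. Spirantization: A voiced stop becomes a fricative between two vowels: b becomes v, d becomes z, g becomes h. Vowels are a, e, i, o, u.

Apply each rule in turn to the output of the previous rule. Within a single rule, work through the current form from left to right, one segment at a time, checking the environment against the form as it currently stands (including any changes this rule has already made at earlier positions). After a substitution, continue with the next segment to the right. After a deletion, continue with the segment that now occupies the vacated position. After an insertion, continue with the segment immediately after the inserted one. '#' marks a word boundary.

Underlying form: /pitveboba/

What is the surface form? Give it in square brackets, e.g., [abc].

[pitfevova]

1 Progressive Voicing Assimilation: [pitveboba] → [pitfeboba]
2 Final Vowel Raising: no change — [pitfeboba]
3 Spirantization: [pitfeboba] → [pitfevova]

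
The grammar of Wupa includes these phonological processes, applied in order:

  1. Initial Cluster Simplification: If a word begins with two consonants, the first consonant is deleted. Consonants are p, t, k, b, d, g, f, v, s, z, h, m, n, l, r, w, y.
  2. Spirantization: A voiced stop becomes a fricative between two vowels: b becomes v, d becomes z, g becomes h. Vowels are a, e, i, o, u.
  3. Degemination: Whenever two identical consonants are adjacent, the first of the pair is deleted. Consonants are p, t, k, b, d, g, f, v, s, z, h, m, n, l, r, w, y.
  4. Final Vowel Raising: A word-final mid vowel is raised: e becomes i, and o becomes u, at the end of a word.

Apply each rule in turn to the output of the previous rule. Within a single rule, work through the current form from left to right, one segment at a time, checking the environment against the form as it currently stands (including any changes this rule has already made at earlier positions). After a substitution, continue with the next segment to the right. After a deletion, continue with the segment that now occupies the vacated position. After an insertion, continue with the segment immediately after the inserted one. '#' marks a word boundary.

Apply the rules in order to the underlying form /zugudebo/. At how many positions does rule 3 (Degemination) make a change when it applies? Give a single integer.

0

1 Initial Cluster Simplification: no change — [zugudebo]
2 Spirantization: [zugudebo] → [zuhuzevo]
3 Degemination: no change — [zuhuzevo]
4 Final Vowel Raising: [zuhuzevo] → [zuhuzevu]
Rule 3 changed 0 position(s).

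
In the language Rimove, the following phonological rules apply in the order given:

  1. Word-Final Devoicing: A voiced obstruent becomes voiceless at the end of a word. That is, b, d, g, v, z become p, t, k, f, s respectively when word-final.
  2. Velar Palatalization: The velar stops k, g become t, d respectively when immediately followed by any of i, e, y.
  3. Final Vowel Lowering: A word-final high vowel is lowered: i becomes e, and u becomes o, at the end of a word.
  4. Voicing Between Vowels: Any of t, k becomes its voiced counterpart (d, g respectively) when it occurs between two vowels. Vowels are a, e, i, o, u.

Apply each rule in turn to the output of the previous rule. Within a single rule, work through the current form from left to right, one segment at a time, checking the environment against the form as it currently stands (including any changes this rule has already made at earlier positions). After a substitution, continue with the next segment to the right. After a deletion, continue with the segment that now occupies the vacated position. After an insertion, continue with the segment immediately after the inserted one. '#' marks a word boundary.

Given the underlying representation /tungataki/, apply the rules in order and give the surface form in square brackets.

[tungadade]

1 Word-Final Devoicing: no change — [tungataki]
2 Velar Palatalization: [tungataki] → [tungatati]
3 Final Vowel Lowering: [tungatati] → [tungatate]
4 Voicing Between Vowels: [tungatate] → [tungadade]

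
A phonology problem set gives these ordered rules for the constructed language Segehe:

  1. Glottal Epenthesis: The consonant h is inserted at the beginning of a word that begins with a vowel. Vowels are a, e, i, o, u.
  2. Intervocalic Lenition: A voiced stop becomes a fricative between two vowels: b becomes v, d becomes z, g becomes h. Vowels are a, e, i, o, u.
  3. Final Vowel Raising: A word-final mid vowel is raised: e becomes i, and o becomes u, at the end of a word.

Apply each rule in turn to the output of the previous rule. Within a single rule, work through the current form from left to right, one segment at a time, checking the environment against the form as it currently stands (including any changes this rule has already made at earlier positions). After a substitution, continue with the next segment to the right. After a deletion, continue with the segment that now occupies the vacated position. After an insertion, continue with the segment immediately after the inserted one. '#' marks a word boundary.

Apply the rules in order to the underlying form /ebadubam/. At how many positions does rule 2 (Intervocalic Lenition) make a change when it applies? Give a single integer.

1 Glottal Epenthesis: [ebadubam] → [hebadubam]
2 Intervocalic Lenition: [hebadubam] → [hevazuvam]
3 Final Vowel Raising: no change — [hevazuvam]
Rule 2 changed 3 position(s).

3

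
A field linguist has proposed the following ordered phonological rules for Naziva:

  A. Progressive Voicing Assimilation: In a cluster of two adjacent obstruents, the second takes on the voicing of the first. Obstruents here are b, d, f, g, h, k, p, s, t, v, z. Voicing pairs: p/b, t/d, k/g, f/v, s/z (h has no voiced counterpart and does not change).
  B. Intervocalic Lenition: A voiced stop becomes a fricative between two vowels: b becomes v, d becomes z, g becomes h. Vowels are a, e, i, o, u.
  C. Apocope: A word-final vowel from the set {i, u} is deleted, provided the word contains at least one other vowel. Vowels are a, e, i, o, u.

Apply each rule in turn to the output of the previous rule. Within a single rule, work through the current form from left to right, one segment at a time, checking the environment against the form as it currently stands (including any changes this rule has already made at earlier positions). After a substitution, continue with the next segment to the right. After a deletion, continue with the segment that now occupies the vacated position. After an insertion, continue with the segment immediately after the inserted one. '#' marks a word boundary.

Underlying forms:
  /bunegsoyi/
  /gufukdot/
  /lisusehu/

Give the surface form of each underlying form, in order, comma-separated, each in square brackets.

[bunegzoy], [gufuktot], [lisuseh]

/bunegsoyi/:
  A Progressive Voicing Assimilation: [bunegsoyi] → [bunegzoyi]
  B Intervocalic Lenition: no change — [bunegzoyi]
  C Apocope: [bunegzoyi] → [bunegzoy]
/gufukdot/:
  A Progressive Voicing Assimilation: [gufukdot] → [gufuktot]
  B Intervocalic Lenition: no change — [gufuktot]
  C Apocope: no change — [gufuktot]
/lisusehu/:
  A Progressive Voicing Assimilation: no change — [lisusehu]
  B Intervocalic Lenition: no change — [lisusehu]
  C Apocope: [lisusehu] → [lisuseh]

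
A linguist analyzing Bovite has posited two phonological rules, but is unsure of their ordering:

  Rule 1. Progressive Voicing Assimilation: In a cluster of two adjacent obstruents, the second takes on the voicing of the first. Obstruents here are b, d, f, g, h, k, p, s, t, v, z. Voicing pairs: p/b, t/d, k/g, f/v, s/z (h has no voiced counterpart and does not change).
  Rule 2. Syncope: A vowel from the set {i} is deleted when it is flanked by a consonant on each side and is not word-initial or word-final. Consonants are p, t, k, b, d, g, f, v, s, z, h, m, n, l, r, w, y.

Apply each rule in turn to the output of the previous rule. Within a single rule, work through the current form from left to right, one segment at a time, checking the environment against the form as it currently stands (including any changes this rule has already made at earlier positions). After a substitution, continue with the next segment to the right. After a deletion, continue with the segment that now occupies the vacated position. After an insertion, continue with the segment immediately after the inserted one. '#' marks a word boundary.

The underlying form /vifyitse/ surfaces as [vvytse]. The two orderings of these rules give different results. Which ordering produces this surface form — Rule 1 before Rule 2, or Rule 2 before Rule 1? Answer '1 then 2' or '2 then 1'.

Order 1 then 2:
  1 Progressive Voicing Assimilation: no change — [vifyitse]
  2 Syncope: [vifyitse] → [vfytse]
  result: [vfytse]
Order 2 then 1:
  2 Syncope: [vifyitse] → [vfytse]
  1 Progressive Voicing Assimilation: [vfytse] → [vvytse]
  result: [vvytse]

2 then 1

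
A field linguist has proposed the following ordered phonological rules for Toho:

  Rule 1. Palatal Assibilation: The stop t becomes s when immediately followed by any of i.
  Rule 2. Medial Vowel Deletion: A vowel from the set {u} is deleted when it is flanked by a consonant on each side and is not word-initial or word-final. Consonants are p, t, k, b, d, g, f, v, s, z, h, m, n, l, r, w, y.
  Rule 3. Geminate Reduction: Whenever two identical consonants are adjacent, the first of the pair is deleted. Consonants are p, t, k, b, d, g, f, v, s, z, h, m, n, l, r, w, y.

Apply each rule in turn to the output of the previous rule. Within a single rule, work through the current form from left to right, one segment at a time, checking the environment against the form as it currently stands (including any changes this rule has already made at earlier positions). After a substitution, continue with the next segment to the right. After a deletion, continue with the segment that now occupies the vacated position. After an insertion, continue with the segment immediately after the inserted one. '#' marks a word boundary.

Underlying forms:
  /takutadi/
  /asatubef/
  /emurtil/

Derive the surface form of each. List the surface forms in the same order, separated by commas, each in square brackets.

[taktadi], [asatbef], [emrsil]

/takutadi/:
  Rule 1 Palatal Assibilation: no change — [takutadi]
  Rule 2 Medial Vowel Deletion: [takutadi] → [taktadi]
  Rule 3 Geminate Reduction: no change — [taktadi]
/asatubef/:
  Rule 1 Palatal Assibilation: no change — [asatubef]
  Rule 2 Medial Vowel Deletion: [asatubef] → [asatbef]
  Rule 3 Geminate Reduction: no change — [asatbef]
/emurtil/:
  Rule 1 Palatal Assibilation: [emurtil] → [emursil]
  Rule 2 Medial Vowel Deletion: [emursil] → [emrsil]
  Rule 3 Geminate Reduction: no change — [emrsil]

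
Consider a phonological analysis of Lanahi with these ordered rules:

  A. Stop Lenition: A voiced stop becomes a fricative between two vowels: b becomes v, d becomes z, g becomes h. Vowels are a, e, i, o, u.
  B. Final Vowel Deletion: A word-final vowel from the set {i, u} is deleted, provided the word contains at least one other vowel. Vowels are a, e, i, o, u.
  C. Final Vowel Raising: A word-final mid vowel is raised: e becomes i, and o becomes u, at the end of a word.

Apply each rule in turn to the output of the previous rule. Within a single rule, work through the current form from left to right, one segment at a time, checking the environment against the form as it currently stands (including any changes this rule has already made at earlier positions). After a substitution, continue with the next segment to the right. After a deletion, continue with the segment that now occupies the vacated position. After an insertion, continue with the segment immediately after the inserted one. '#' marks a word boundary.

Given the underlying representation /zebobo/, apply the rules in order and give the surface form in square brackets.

A Stop Lenition: [zebobo] → [zevovo]
B Final Vowel Deletion: no change — [zevovo]
C Final Vowel Raising: [zevovo] → [zevovu]

[zevovu]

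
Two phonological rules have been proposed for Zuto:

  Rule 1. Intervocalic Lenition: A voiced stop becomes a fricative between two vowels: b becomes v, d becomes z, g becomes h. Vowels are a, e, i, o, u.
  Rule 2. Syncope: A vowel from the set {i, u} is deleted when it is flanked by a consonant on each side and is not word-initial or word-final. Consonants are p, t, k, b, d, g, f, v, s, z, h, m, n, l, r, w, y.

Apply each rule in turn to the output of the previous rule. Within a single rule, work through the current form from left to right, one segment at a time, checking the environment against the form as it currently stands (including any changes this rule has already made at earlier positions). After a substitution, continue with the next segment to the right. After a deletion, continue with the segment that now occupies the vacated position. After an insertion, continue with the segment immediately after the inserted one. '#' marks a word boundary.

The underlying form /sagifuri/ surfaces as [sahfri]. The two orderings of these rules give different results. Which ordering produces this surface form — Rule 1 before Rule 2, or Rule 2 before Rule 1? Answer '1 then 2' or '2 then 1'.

1 then 2

Order 1 then 2:
  1 Intervocalic Lenition: [sagifuri] → [sahifuri]
  2 Syncope: [sahifuri] → [sahfri]
  result: [sahfri]
Order 2 then 1:
  2 Syncope: [sagifuri] → [sagfri]
  1 Intervocalic Lenition: no change — [sagfri]
  result: [sagfri]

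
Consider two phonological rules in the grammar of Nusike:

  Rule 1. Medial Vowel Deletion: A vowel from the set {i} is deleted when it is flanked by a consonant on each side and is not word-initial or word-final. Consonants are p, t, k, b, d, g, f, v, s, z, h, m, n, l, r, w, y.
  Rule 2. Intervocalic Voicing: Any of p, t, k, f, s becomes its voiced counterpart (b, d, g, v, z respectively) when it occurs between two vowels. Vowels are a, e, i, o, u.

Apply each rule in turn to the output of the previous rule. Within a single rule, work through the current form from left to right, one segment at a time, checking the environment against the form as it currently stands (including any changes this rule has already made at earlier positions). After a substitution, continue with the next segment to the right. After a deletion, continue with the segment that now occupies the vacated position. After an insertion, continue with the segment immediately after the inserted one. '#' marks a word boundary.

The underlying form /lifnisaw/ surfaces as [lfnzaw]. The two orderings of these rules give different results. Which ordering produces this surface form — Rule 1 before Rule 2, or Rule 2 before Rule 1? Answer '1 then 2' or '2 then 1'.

Order 1 then 2:
  1 Medial Vowel Deletion: [lifnisaw] → [lfnsaw]
  2 Intervocalic Voicing: no change — [lfnsaw]
  result: [lfnsaw]
Order 2 then 1:
  2 Intervocalic Voicing: [lifnisaw] → [lifnizaw]
  1 Medial Vowel Deletion: [lifnizaw] → [lfnzaw]
  result: [lfnzaw]

2 then 1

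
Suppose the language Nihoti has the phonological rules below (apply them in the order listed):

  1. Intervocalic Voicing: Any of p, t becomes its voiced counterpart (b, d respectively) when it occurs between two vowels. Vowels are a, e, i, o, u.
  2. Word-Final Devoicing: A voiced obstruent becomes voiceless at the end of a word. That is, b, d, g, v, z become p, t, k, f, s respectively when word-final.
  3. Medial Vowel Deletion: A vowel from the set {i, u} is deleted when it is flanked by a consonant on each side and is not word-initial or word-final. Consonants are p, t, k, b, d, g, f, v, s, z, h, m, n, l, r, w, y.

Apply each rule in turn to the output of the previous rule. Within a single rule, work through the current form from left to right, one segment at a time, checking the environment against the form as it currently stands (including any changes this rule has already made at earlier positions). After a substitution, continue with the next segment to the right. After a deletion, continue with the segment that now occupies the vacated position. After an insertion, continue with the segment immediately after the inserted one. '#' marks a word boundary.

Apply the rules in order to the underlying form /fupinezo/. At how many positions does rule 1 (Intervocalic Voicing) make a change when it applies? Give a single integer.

1

1 Intervocalic Voicing: [fupinezo] → [fubinezo]
2 Word-Final Devoicing: no change — [fubinezo]
3 Medial Vowel Deletion: [fubinezo] → [fbnezo]
Rule 1 changed 1 position(s).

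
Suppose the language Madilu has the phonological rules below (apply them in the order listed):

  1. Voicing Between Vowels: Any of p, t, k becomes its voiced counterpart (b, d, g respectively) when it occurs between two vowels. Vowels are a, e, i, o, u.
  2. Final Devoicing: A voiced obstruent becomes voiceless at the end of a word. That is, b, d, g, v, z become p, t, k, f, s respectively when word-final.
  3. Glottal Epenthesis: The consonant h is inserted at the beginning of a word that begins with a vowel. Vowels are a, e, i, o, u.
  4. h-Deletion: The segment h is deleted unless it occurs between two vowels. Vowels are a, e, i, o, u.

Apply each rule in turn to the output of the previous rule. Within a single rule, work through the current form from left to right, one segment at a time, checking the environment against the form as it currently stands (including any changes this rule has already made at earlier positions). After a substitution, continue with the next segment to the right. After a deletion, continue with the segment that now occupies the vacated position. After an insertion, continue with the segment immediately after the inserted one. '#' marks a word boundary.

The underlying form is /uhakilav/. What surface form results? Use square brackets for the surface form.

[uhagilaf]

1 Voicing Between Vowels: [uhakilav] → [uhagilav]
2 Final Devoicing: [uhagilav] → [uhagilaf]
3 Glottal Epenthesis: [uhagilaf] → [huhagilaf]
4 h-Deletion: [huhagilaf] → [uhagilaf]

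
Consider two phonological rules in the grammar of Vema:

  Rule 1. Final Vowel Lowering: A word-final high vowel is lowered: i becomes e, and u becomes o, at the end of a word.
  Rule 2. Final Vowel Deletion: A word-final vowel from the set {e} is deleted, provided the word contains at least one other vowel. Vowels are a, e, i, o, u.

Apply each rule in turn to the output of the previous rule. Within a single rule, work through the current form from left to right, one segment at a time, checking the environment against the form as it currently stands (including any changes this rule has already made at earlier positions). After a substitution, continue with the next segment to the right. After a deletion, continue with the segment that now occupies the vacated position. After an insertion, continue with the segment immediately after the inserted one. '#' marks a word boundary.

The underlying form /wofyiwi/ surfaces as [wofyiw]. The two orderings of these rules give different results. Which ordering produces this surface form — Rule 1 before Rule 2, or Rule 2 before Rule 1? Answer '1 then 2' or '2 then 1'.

Order 1 then 2:
  1 Final Vowel Lowering: [wofyiwi] → [wofyiwe]
  2 Final Vowel Deletion: [wofyiwe] → [wofyiw]
  result: [wofyiw]
Order 2 then 1:
  2 Final Vowel Deletion: no change — [wofyiwi]
  1 Final Vowel Lowering: [wofyiwi] → [wofyiwe]
  result: [wofyiwe]

1 then 2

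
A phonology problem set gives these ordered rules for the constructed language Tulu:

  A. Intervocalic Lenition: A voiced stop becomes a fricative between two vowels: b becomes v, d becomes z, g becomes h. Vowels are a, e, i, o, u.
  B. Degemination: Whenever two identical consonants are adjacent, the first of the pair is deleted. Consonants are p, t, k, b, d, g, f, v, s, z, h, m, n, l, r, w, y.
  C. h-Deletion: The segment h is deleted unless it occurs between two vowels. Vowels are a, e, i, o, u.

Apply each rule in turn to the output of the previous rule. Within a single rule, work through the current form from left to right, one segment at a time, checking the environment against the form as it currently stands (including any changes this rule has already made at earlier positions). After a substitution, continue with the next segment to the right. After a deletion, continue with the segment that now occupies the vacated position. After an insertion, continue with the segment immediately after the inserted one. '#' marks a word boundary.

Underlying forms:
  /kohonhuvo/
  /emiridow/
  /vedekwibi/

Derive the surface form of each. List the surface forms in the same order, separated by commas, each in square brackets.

[kohonuvo], [emirizow], [vezekwivi]

/kohonhuvo/:
  A Intervocalic Lenition: no change — [kohonhuvo]
  B Degemination: no change — [kohonhuvo]
  C h-Deletion: [kohonhuvo] → [kohonuvo]
/emiridow/:
  A Intervocalic Lenition: [emiridow] → [emirizow]
  B Degemination: no change — [emirizow]
  C h-Deletion: no change — [emirizow]
/vedekwibi/:
  A Intervocalic Lenition: [vedekwibi] → [vezekwivi]
  B Degemination: no change — [vezekwivi]
  C h-Deletion: no change — [vezekwivi]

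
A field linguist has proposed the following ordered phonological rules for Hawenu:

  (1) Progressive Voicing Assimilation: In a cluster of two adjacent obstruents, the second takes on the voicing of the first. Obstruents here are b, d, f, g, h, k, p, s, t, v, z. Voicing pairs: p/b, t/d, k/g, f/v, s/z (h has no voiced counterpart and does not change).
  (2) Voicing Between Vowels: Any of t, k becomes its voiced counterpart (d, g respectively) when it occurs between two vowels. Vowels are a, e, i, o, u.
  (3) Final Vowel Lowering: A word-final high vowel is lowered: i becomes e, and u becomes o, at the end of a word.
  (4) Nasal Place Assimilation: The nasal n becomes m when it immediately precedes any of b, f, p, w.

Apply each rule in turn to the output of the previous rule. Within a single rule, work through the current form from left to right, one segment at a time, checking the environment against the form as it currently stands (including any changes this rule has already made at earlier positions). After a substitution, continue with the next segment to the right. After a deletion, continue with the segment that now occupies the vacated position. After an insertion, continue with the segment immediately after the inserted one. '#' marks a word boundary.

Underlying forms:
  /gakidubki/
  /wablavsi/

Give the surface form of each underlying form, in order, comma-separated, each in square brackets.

[gagidubge], [wablavze]

/gakidubki/:
  (1) Progressive Voicing Assimilation: [gakidubki] → [gakidubgi]
  (2) Voicing Between Vowels: [gakidubgi] → [gagidubgi]
  (3) Final Vowel Lowering: [gagidubgi] → [gagidubge]
  (4) Nasal Place Assimilation: no change — [gagidubge]
/wablavsi/:
  (1) Progressive Voicing Assimilation: [wablavsi] → [wablavzi]
  (2) Voicing Between Vowels: no change — [wablavzi]
  (3) Final Vowel Lowering: [wablavzi] → [wablavze]
  (4) Nasal Place Assimilation: no change — [wablavze]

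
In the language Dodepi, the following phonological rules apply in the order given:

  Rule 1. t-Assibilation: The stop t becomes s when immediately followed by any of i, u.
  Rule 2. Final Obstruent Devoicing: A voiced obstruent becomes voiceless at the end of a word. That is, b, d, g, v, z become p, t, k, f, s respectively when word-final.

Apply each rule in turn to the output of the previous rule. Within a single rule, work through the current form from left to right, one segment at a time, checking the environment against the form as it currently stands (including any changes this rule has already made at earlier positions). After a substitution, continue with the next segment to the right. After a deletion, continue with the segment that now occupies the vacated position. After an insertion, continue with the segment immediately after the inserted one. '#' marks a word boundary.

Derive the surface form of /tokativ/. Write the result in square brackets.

[tokasif]

Rule 1 t-Assibilation: [tokativ] → [tokasiv]
Rule 2 Final Obstruent Devoicing: [tokasiv] → [tokasif]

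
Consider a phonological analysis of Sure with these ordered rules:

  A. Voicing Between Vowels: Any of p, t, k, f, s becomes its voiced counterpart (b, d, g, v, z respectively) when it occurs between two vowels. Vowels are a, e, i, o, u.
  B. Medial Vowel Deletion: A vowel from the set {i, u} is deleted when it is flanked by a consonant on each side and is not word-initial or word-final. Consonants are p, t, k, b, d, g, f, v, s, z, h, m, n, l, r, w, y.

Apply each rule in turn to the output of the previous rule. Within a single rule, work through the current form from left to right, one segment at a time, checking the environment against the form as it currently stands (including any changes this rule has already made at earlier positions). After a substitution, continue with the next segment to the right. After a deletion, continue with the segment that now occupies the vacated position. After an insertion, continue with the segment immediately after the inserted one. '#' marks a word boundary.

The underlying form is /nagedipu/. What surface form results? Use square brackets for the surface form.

A Voicing Between Vowels: [nagedipu] → [nagedibu]
B Medial Vowel Deletion: [nagedibu] → [nagedbu]

[nagedbu]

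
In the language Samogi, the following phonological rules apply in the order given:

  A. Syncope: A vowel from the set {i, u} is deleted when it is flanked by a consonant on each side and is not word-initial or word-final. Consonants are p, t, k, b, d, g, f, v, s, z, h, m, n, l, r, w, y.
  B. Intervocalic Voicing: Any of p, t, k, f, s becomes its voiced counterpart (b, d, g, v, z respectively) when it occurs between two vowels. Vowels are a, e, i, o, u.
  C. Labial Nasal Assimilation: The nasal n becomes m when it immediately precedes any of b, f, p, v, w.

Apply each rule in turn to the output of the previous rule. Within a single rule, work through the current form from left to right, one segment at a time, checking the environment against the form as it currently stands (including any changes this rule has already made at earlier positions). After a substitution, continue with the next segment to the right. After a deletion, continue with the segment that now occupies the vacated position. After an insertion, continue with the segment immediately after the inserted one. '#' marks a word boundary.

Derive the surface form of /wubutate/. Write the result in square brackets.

[wbtade]

A Syncope: [wubutate] → [wbtate]
B Intervocalic Voicing: [wbtate] → [wbtade]
C Labial Nasal Assimilation: no change — [wbtade]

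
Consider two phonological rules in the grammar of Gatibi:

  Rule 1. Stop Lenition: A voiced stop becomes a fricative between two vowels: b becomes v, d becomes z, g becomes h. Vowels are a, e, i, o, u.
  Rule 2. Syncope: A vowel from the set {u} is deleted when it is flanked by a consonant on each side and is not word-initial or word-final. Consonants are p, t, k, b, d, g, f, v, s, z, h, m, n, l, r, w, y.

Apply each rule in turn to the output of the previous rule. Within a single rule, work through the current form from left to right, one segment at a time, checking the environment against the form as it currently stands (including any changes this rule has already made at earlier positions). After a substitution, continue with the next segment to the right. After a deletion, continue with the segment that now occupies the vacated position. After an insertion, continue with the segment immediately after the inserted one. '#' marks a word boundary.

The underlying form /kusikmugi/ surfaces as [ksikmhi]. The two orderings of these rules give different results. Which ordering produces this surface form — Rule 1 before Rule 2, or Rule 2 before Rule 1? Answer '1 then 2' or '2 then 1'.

1 then 2

Order 1 then 2:
  1 Stop Lenition: [kusikmugi] → [kusikmuhi]
  2 Syncope: [kusikmuhi] → [ksikmhi]
  result: [ksikmhi]
Order 2 then 1:
  2 Syncope: [kusikmugi] → [ksikmgi]
  1 Stop Lenition: no change — [ksikmgi]
  result: [ksikmgi]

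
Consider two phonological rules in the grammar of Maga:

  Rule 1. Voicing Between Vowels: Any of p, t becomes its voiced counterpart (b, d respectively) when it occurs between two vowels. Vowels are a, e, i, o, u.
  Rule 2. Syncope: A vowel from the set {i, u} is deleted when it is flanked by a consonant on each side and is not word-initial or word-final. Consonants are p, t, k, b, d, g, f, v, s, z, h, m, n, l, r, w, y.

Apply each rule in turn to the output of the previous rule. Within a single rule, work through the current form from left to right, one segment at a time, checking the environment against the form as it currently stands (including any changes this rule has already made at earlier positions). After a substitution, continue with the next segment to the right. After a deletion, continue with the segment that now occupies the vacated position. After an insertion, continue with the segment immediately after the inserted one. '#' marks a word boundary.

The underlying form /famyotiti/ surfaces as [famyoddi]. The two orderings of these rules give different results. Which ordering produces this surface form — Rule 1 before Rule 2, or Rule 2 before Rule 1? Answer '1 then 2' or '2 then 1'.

1 then 2

Order 1 then 2:
  1 Voicing Between Vowels: [famyotiti] → [famyodidi]
  2 Syncope: [famyodidi] → [famyoddi]
  result: [famyoddi]
Order 2 then 1:
  2 Syncope: [famyotiti] → [famyotti]
  1 Voicing Between Vowels: no change — [famyotti]
  result: [famyotti]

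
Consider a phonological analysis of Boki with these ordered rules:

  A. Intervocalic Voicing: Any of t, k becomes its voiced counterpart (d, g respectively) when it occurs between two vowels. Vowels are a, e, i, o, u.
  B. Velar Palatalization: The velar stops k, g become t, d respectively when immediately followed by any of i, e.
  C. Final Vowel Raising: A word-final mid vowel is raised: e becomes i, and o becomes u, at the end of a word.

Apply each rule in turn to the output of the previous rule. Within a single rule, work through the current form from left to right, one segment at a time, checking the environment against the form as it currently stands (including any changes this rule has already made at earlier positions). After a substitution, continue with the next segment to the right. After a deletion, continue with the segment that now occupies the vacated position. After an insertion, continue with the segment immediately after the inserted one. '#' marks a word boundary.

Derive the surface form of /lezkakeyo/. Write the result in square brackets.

A Intervocalic Voicing: [lezkakeyo] → [lezkageyo]
B Velar Palatalization: [lezkageyo] → [lezkadeyo]
C Final Vowel Raising: [lezkadeyo] → [lezkadeyu]

[lezkadeyu]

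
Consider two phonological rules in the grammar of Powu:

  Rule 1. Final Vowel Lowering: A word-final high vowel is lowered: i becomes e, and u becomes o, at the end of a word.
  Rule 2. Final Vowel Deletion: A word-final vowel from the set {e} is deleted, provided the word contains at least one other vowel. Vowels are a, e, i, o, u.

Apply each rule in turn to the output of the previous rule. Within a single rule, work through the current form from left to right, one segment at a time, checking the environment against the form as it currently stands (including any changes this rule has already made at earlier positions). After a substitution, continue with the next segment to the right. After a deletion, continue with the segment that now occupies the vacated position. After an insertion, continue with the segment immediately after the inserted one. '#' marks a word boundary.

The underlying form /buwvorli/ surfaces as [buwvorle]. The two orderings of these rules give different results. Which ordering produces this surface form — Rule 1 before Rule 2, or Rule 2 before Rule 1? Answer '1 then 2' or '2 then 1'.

2 then 1

Order 1 then 2:
  1 Final Vowel Lowering: [buwvorli] → [buwvorle]
  2 Final Vowel Deletion: [buwvorle] → [buwvorl]
  result: [buwvorl]
Order 2 then 1:
  2 Final Vowel Deletion: no change — [buwvorli]
  1 Final Vowel Lowering: [buwvorli] → [buwvorle]
  result: [buwvorle]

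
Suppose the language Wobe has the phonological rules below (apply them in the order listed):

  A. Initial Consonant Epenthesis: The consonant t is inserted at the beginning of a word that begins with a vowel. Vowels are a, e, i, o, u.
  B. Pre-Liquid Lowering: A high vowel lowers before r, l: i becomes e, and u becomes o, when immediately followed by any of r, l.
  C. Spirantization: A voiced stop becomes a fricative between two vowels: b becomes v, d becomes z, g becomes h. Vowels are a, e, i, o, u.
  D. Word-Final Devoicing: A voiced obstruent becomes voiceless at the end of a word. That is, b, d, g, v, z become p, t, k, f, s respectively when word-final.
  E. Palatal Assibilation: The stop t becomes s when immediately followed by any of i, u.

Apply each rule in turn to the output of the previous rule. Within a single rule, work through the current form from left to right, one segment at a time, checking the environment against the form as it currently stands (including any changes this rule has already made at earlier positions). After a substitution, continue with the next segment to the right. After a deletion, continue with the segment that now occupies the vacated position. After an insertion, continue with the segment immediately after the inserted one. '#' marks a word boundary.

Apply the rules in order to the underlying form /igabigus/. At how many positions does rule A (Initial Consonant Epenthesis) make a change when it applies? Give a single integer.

1

A Initial Consonant Epenthesis: [igabigus] → [tigabigus]
B Pre-Liquid Lowering: no change — [tigabigus]
C Spirantization: [tigabigus] → [tihavihus]
D Word-Final Devoicing: no change — [tihavihus]
E Palatal Assibilation: [tihavihus] → [sihavihus]
Rule A changed 1 position(s).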